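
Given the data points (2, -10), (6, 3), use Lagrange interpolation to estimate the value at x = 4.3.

Lagrange interpolation formula:
P(x) = Σ yᵢ × Lᵢ(x)
where Lᵢ(x) = Π_{j≠i} (x - xⱼ)/(xᵢ - xⱼ)

L_0(4.3) = (4.3 - 6)/(2 - 6) = 0.425000
L_1(4.3) = (4.3 - 2)/(6 - 2) = 0.575000

P(4.3) = (-10)×L_0(4.3) + 3×L_1(4.3)
P(4.3) = -2.525000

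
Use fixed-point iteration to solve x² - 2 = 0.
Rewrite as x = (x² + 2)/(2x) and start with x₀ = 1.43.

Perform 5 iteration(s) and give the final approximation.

Equation: x² - 2 = 0
Fixed-point form: x = (x² + 2)/(2x)
x₀ = 1.43

x_1 = g(1.430000) = 1.414301
x_2 = g(1.414301) = 1.414214
x_3 = g(1.414214) = 1.414214
x_4 = g(1.414214) = 1.414214
x_5 = g(1.414214) = 1.414214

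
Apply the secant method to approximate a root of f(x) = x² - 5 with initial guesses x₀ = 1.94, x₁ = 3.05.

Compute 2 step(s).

f(x) = x² - 5
x₀ = 1.94, x₁ = 3.05

Secant formula: x_{n+1} = x_n - f(x_n)(x_n - x_{n-1})/(f(x_n) - f(x_{n-1}))

Iteration 1:
  f(1.940000) = -1.236400
  f(3.050000) = 4.302500
  x_2 = 3.050000 - 4.302500×(3.050000 - 1.940000)/(4.302500 - (-1.236400))
       = 2.187776
Iteration 2:
  f(3.050000) = 4.302500
  f(2.187776) = -0.213638
  x_3 = 2.187776 - (-0.213638)×(2.187776 - 3.050000)/(-0.213638 - 4.302500)
       = 2.228564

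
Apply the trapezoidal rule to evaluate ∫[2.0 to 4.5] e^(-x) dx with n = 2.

f(x) = e^(-x)
a = 2.0, b = 4.5, n = 2
h = (b - a)/n = 1.250000

Trapezoidal rule: (h/2)[f(x₀) + 2f(x₁) + 2f(x₂) + ... + f(xₙ)]

x_0 = 2.0000, f(x_0) = 0.135335, coefficient = 1
x_1 = 3.2500, f(x_1) = 0.038774, coefficient = 2
x_2 = 4.5000, f(x_2) = 0.011109, coefficient = 1

I ≈ (1.250000/2) × 0.223993 = 0.139995
Exact value: 0.124226
Error: 0.015769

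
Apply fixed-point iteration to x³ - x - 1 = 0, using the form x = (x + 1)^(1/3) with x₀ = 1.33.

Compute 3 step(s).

Equation: x³ - x - 1 = 0
Fixed-point form: x = (x + 1)^(1/3)
x₀ = 1.33

x_1 = g(1.330000) = 1.325721
x_2 = g(1.325721) = 1.324908
x_3 = g(1.324908) = 1.324754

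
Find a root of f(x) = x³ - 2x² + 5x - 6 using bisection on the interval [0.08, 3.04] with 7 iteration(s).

f(x) = x³ - 2x² + 5x - 6
Initial interval: [0.08, 3.04]

Iteration 1:
  c_1 = (0.080000 + 3.040000)/2 = 1.560000
  f(c_1) = f(1.560000) = 0.729216
  f(a) × f(c) < 0, new interval: [0.080000, 1.560000]
Iteration 2:
  c_2 = (0.080000 + 1.560000)/2 = 0.820000
  f(c_2) = f(0.820000) = -2.693432
  f(a) × f(c) ≥ 0, new interval: [0.820000, 1.560000]
Iteration 3:
  c_3 = (0.820000 + 1.560000)/2 = 1.190000
  f(c_3) = f(1.190000) = -1.197041
  f(a) × f(c) ≥ 0, new interval: [1.190000, 1.560000]
Iteration 4:
  c_4 = (1.190000 + 1.560000)/2 = 1.375000
  f(c_4) = f(1.375000) = -0.306641
  f(a) × f(c) ≥ 0, new interval: [1.375000, 1.560000]
Iteration 5:
  c_5 = (1.375000 + 1.560000)/2 = 1.467500
  f(c_5) = f(1.467500) = 0.190731
  f(a) × f(c) < 0, new interval: [1.375000, 1.467500]
Iteration 6:
  c_6 = (1.375000 + 1.467500)/2 = 1.421250
  f(c_6) = f(1.421250) = -0.062797
  f(a) × f(c) ≥ 0, new interval: [1.421250, 1.467500]
Iteration 7:
  c_7 = (1.421250 + 1.467500)/2 = 1.444375
  f(c_7) = f(1.444375) = 0.062719
  f(a) × f(c) < 0, new interval: [1.421250, 1.444375]

After 7 iteration(s), the approximation is c_7 = 1.444375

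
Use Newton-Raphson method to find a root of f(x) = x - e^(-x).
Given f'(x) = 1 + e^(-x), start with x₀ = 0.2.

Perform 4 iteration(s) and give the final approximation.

f(x) = x - e^(-x)
f'(x) = 1 + e^(-x)
x₀ = 0.2

Newton-Raphson formula: x_{n+1} = x_n - f(x_n)/f'(x_n)

Iteration 1:
  f(0.200000) = -0.618731
  f'(0.200000) = 1.818731
  x_1 = 0.200000 - (-0.618731)/1.818731 = 0.540199
Iteration 2:
  f(0.540199) = -0.042433
  f'(0.540199) = 1.582632
  x_2 = 0.540199 - (-0.042433)/1.582632 = 0.567011
Iteration 3:
  f(0.567011) = -0.000208
  f'(0.567011) = 1.567218
  x_3 = 0.567011 - (-0.000208)/1.567218 = 0.567143
Iteration 4:
  f(0.567143) = 0.000000
  f'(0.567143) = 1.567143
  x_4 = 0.567143 - 0.000000/1.567143 = 0.567143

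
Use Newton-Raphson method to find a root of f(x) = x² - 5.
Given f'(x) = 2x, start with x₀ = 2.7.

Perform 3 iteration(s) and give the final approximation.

f(x) = x² - 5
f'(x) = 2x
x₀ = 2.7

Newton-Raphson formula: x_{n+1} = x_n - f(x_n)/f'(x_n)

Iteration 1:
  f(2.700000) = 2.290000
  f'(2.700000) = 5.400000
  x_1 = 2.700000 - 2.290000/5.400000 = 2.275926
Iteration 2:
  f(2.275926) = 0.179839
  f'(2.275926) = 4.551852
  x_2 = 2.275926 - 0.179839/4.551852 = 2.236417
Iteration 3:
  f(2.236417) = 0.001561
  f'(2.236417) = 4.472834
  x_3 = 2.236417 - 0.001561/4.472834 = 2.236068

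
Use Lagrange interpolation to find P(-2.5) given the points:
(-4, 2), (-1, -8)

Lagrange interpolation formula:
P(x) = Σ yᵢ × Lᵢ(x)
where Lᵢ(x) = Π_{j≠i} (x - xⱼ)/(xᵢ - xⱼ)

L_0(-2.5) = (-2.5 - (-1))/(-4 - (-1)) = 0.500000
L_1(-2.5) = (-2.5 - (-4))/(-1 - (-4)) = 0.500000

P(-2.5) = 2×L_0(-2.5) + (-8)×L_1(-2.5)
P(-2.5) = -3.000000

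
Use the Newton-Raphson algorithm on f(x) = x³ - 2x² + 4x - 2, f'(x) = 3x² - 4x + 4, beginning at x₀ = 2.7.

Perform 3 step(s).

f(x) = x³ - 2x² + 4x - 2
f'(x) = 3x² - 4x + 4
x₀ = 2.7

Newton-Raphson formula: x_{n+1} = x_n - f(x_n)/f'(x_n)

Iteration 1:
  f(2.700000) = 13.903000
  f'(2.700000) = 15.070000
  x_1 = 2.700000 - 13.903000/15.070000 = 1.777439
Iteration 2:
  f(1.777439) = 4.406619
  f'(1.777439) = 6.368110
  x_2 = 1.777439 - 4.406619/6.368110 = 1.085456
Iteration 3:
  f(1.085456) = 1.264296
  f'(1.085456) = 3.192821
  x_3 = 1.085456 - 1.264296/3.192821 = 0.689476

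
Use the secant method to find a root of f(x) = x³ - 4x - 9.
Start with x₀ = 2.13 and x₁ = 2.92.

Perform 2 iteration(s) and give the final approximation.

f(x) = x³ - 4x - 9
x₀ = 2.13, x₁ = 2.92

Secant formula: x_{n+1} = x_n - f(x_n)(x_n - x_{n-1})/(f(x_n) - f(x_{n-1}))

Iteration 1:
  f(2.130000) = -7.856403
  f(2.920000) = 4.217088
  x_2 = 2.920000 - 4.217088×(2.920000 - 2.130000)/(4.217088 - (-7.856403))
       = 2.644065
Iteration 2:
  f(2.920000) = 4.217088
  f(2.644065) = -1.091392
  x_3 = 2.644065 - (-1.091392)×(2.644065 - 2.920000)/(-1.091392 - 4.217088)
       = 2.700796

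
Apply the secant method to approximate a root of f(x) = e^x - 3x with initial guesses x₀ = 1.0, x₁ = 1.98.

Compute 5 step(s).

f(x) = e^x - 3x
x₀ = 1.0, x₁ = 1.98

Secant formula: x_{n+1} = x_n - f(x_n)(x_n - x_{n-1})/(f(x_n) - f(x_{n-1}))

Iteration 1:
  f(1.000000) = -0.281718
  f(1.980000) = 1.302743
  x_2 = 1.980000 - 1.302743×(1.980000 - 1.000000)/(1.302743 - (-0.281718))
       = 1.174245
Iteration 2:
  f(1.980000) = 1.302743
  f(1.174245) = -0.287036
  x_3 = 1.174245 - (-0.287036)×(1.174245 - 1.980000)/(-0.287036 - 1.302743)
       = 1.319724
Iteration 3:
  f(1.174245) = -0.287036
  f(1.319724) = -0.216783
  x_4 = 1.319724 - (-0.216783)×(1.319724 - 1.174245)/(-0.216783 - (-0.287036))
       = 1.768641
Iteration 4:
  f(1.319724) = -0.216783
  f(1.768641) = 0.556958
  x_5 = 1.768641 - 0.556958×(1.768641 - 1.319724)/(0.556958 - (-0.216783))
       = 1.445500
Iteration 5:
  f(1.768641) = 0.556958
  f(1.445500) = -0.092526
  x_6 = 1.445500 - (-0.092526)×(1.445500 - 1.768641)/(-0.092526 - 0.556958)
       = 1.491535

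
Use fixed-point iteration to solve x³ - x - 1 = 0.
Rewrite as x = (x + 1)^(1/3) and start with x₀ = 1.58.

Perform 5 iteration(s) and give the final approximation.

Equation: x³ - x - 1 = 0
Fixed-point form: x = (x + 1)^(1/3)
x₀ = 1.58

x_1 = g(1.580000) = 1.371534
x_2 = g(1.371534) = 1.333551
x_3 = g(1.333551) = 1.326394
x_4 = g(1.326394) = 1.325036
x_5 = g(1.325036) = 1.324778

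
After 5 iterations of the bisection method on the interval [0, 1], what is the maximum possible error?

Bisection error bound: |error| ≤ (b-a)/2^n
|error| ≤ (1 - 0)/2^5 = 1/2^5
|error| ≤ 0.0312500000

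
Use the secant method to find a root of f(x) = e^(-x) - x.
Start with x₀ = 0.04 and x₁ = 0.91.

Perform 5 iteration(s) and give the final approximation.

f(x) = e^(-x) - x
x₀ = 0.04, x₁ = 0.91

Secant formula: x_{n+1} = x_n - f(x_n)(x_n - x_{n-1})/(f(x_n) - f(x_{n-1}))

Iteration 1:
  f(0.040000) = 0.920789
  f(0.910000) = -0.507476
  x_2 = 0.910000 - (-0.507476)×(0.910000 - 0.040000)/(-0.507476 - 0.920789)
       = 0.600881
Iteration 2:
  f(0.910000) = -0.507476
  f(0.600881) = -0.052553
  x_3 = 0.600881 - (-0.052553)×(0.600881 - 0.910000)/(-0.052553 - (-0.507476))
       = 0.565172
Iteration 3:
  f(0.600881) = -0.052553
  f(0.565172) = 0.003091
  x_4 = 0.565172 - 0.003091×(0.565172 - 0.600881)/(0.003091 - (-0.052553))
       = 0.567155
Iteration 4:
  f(0.565172) = 0.003091
  f(0.567155) = -0.000019
  x_5 = 0.567155 - (-0.000019)×(0.567155 - 0.565172)/(-0.000019 - 0.003091)
       = 0.567143
Iteration 5:
  f(0.567155) = -0.000019
  f(0.567143) = 0.000000
  x_6 = 0.567143 - 0.000000×(0.567143 - 0.567155)/(0.000000 - (-0.000019))
       = 0.567143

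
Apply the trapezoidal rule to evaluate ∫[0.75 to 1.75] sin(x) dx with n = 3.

f(x) = sin(x)
a = 0.75, b = 1.75, n = 3
h = (b - a)/n = 0.333333

Trapezoidal rule: (h/2)[f(x₀) + 2f(x₁) + 2f(x₂) + ... + f(xₙ)]

x_0 = 0.7500, f(x_0) = 0.681639, coefficient = 1
x_1 = 1.0833, f(x_1) = 0.883524, coefficient = 2
x_2 = 1.4167, f(x_2) = 0.988146, coefficient = 2
x_3 = 1.7500, f(x_3) = 0.983986, coefficient = 1

I ≈ (0.333333/2) × 5.408964 = 0.901494
Exact value: 0.909935
Error: 0.008441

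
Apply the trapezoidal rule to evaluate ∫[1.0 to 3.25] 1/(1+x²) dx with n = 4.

f(x) = 1/(1+x²)
a = 1.0, b = 3.25, n = 4
h = (b - a)/n = 0.562500

Trapezoidal rule: (h/2)[f(x₀) + 2f(x₁) + 2f(x₂) + ... + f(xₙ)]

x_0 = 1.0000, f(x_0) = 0.500000, coefficient = 1
x_1 = 1.5625, f(x_1) = 0.290579, coefficient = 2
x_2 = 2.1250, f(x_2) = 0.181303, coefficient = 2
x_3 = 2.6875, f(x_3) = 0.121615, coefficient = 2
x_4 = 3.2500, f(x_4) = 0.086486, coefficient = 1

I ≈ (0.562500/2) × 1.773481 = 0.498792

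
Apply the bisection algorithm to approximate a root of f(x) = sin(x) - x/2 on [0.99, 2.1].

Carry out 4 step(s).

f(x) = sin(x) - x/2
Initial interval: [0.99, 2.1]

Iteration 1:
  c_1 = (0.990000 + 2.100000)/2 = 1.545000
  f(c_1) = f(1.545000) = 0.227167
  f(a) × f(c) ≥ 0, new interval: [1.545000, 2.100000]
Iteration 2:
  c_2 = (1.545000 + 2.100000)/2 = 1.822500
  f(c_2) = f(1.822500) = 0.057240
  f(a) × f(c) ≥ 0, new interval: [1.822500, 2.100000]
Iteration 3:
  c_3 = (1.822500 + 2.100000)/2 = 1.961250
  f(c_3) = f(1.961250) = -0.055889
  f(a) × f(c) < 0, new interval: [1.822500, 1.961250]
Iteration 4:
  c_4 = (1.822500 + 1.961250)/2 = 1.891875
  f(c_4) = f(1.891875) = 0.002958
  f(a) × f(c) ≥ 0, new interval: [1.891875, 1.961250]

After 4 iteration(s), the approximation is c_4 = 1.891875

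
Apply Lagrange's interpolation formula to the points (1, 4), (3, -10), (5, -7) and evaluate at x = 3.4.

Lagrange interpolation formula:
P(x) = Σ yᵢ × Lᵢ(x)
where Lᵢ(x) = Π_{j≠i} (x - xⱼ)/(xᵢ - xⱼ)

L_0(3.4) = (3.4 - 3)/(1 - 3) × (3.4 - 5)/(1 - 5) = -0.080000
L_1(3.4) = (3.4 - 1)/(3 - 1) × (3.4 - 5)/(3 - 5) = 0.960000
L_2(3.4) = (3.4 - 1)/(5 - 1) × (3.4 - 3)/(5 - 3) = 0.120000

P(3.4) = 4×L_0(3.4) + (-10)×L_1(3.4) + (-7)×L_2(3.4)
P(3.4) = -10.760000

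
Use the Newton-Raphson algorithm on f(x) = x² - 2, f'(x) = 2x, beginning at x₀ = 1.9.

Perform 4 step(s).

f(x) = x² - 2
f'(x) = 2x
x₀ = 1.9

Newton-Raphson formula: x_{n+1} = x_n - f(x_n)/f'(x_n)

Iteration 1:
  f(1.900000) = 1.610000
  f'(1.900000) = 3.800000
  x_1 = 1.900000 - 1.610000/3.800000 = 1.476316
Iteration 2:
  f(1.476316) = 0.179508
  f'(1.476316) = 2.952632
  x_2 = 1.476316 - 0.179508/2.952632 = 1.415520
Iteration 3:
  f(1.415520) = 0.003696
  f'(1.415520) = 2.831039
  x_3 = 1.415520 - 0.003696/2.831039 = 1.414214
Iteration 4:
  f(1.414214) = 0.000002
  f'(1.414214) = 2.828428
  x_4 = 1.414214 - 0.000002/2.828428 = 1.414214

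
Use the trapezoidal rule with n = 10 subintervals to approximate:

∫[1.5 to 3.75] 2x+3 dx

f(x) = 2x+3
a = 1.5, b = 3.75, n = 10
h = (b - a)/n = 0.225000

Trapezoidal rule: (h/2)[f(x₀) + 2f(x₁) + 2f(x₂) + ... + f(xₙ)]

x_0 = 1.5000, f(x_0) = 6.000000, coefficient = 1
x_1 = 1.7250, f(x_1) = 6.450000, coefficient = 2
x_2 = 1.9500, f(x_2) = 6.900000, coefficient = 2
x_3 = 2.1750, f(x_3) = 7.350000, coefficient = 2
x_4 = 2.4000, f(x_4) = 7.800000, coefficient = 2
x_5 = 2.6250, f(x_5) = 8.250000, coefficient = 2
x_6 = 2.8500, f(x_6) = 8.700000, coefficient = 2
x_7 = 3.0750, f(x_7) = 9.150000, coefficient = 2
x_8 = 3.3000, f(x_8) = 9.600000, coefficient = 2
x_9 = 3.5250, f(x_9) = 10.050000, coefficient = 2
x_10 = 3.7500, f(x_10) = 10.500000, coefficient = 1

I ≈ (0.225000/2) × 165.000000 = 18.562500
Exact value: 18.562500
Error: 0.000000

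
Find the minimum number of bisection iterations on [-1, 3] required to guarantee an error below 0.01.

We need (b-a)/2^n ≤ 0.01
(3 - (-1))/2^n ≤ 0.01
4/2^n ≤ 0.01
2^n ≥ 400
n ≥ log₂(400) = 8.64
n ≥ 9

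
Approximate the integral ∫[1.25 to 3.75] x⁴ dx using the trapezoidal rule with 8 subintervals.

f(x) = x⁴
a = 1.25, b = 3.75, n = 8
h = (b - a)/n = 0.312500

Trapezoidal rule: (h/2)[f(x₀) + 2f(x₁) + 2f(x₂) + ... + f(xₙ)]

x_0 = 1.2500, f(x_0) = 2.441406, coefficient = 1
x_1 = 1.5625, f(x_1) = 5.960464, coefficient = 2
x_2 = 1.8750, f(x_2) = 12.359619, coefficient = 2
x_3 = 2.1875, f(x_3) = 22.897720, coefficient = 2
x_4 = 2.5000, f(x_4) = 39.062500, coefficient = 2
x_5 = 2.8125, f(x_5) = 62.570572, coefficient = 2
x_6 = 3.1250, f(x_6) = 95.367432, coefficient = 2
x_7 = 3.4375, f(x_7) = 139.627457, coefficient = 2
x_8 = 3.7500, f(x_8) = 197.753906, coefficient = 1

I ≈ (0.312500/2) × 955.886841 = 149.357319
Exact value: 147.705078
Error: 1.652241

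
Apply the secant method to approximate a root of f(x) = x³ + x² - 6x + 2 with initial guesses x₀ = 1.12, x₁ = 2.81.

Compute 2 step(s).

f(x) = x³ + x² - 6x + 2
x₀ = 1.12, x₁ = 2.81

Secant formula: x_{n+1} = x_n - f(x_n)(x_n - x_{n-1})/(f(x_n) - f(x_{n-1}))

Iteration 1:
  f(1.120000) = -2.060672
  f(2.810000) = 15.224141
  x_2 = 2.810000 - 15.224141×(2.810000 - 1.120000)/(15.224141 - (-2.060672))
       = 1.321480
Iteration 2:
  f(2.810000) = 15.224141
  f(1.321480) = -1.874859
  x_3 = 1.321480 - (-1.874859)×(1.321480 - 2.810000)/(-1.874859 - 15.224141)
       = 1.484692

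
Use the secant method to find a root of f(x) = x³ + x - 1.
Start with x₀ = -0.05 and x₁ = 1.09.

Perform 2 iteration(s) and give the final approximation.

f(x) = x³ + x - 1
x₀ = -0.05, x₁ = 1.09

Secant formula: x_{n+1} = x_n - f(x_n)(x_n - x_{n-1})/(f(x_n) - f(x_{n-1}))

Iteration 1:
  f(-0.050000) = -1.050125
  f(1.090000) = 1.385029
  x_2 = 1.090000 - 1.385029×(1.090000 - (-0.050000))/(1.385029 - (-1.050125))
       = 0.441609
Iteration 2:
  f(1.090000) = 1.385029
  f(0.441609) = -0.472270
  x_3 = 0.441609 - (-0.472270)×(0.441609 - 1.090000)/(-0.472270 - 1.385029)
       = 0.606480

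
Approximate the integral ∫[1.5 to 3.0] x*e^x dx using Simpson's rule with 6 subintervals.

f(x) = x*e^x
a = 1.5, b = 3.0, n = 6
h = (b - a)/n = 0.250000

Simpson's rule: (h/3)[f(x₀) + 4f(x₁) + 2f(x₂) + ... + f(xₙ)]

x_0 = 1.5000, f(x_0) = 6.722534, coefficient = 1
x_1 = 1.7500, f(x_1) = 10.070555, coefficient = 4
x_2 = 2.0000, f(x_2) = 14.778112, coefficient = 2
x_3 = 2.2500, f(x_3) = 21.347406, coefficient = 4
x_4 = 2.5000, f(x_4) = 30.456235, coefficient = 2
x_5 = 2.7500, f(x_5) = 43.017238, coefficient = 4
x_6 = 3.0000, f(x_6) = 60.256611, coefficient = 1

I ≈ (0.250000/3) × 455.188631 = 37.932386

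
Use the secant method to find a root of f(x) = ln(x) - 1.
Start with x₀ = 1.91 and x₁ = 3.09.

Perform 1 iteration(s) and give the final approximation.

f(x) = ln(x) - 1
x₀ = 1.91, x₁ = 3.09

Secant formula: x_{n+1} = x_n - f(x_n)(x_n - x_{n-1})/(f(x_n) - f(x_{n-1}))

Iteration 1:
  f(1.910000) = -0.352897
  f(3.090000) = 0.128171
  x_2 = 3.090000 - 0.128171×(3.090000 - 1.910000)/(0.128171 - (-0.352897))
       = 2.775612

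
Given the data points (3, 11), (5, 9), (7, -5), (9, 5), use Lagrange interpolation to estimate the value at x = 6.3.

Lagrange interpolation formula:
P(x) = Σ yᵢ × Lᵢ(x)
where Lᵢ(x) = Π_{j≠i} (x - xⱼ)/(xᵢ - xⱼ)

L_0(6.3) = (6.3 - 5)/(3 - 5) × (6.3 - 7)/(3 - 7) × (6.3 - 9)/(3 - 9) = -0.051188
L_1(6.3) = (6.3 - 3)/(5 - 3) × (6.3 - 7)/(5 - 7) × (6.3 - 9)/(5 - 9) = 0.389813
L_2(6.3) = (6.3 - 3)/(7 - 3) × (6.3 - 5)/(7 - 5) × (6.3 - 9)/(7 - 9) = 0.723937
L_3(6.3) = (6.3 - 3)/(9 - 3) × (6.3 - 5)/(9 - 5) × (6.3 - 7)/(9 - 7) = -0.062563

P(6.3) = 11×L_0(6.3) + 9×L_1(6.3) + (-5)×L_2(6.3) + 5×L_3(6.3)
P(6.3) = -0.987250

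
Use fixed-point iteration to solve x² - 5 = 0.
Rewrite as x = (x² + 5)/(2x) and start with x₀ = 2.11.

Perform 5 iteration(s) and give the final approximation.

Equation: x² - 5 = 0
Fixed-point form: x = (x² + 5)/(2x)
x₀ = 2.11

x_1 = g(2.110000) = 2.239834
x_2 = g(2.239834) = 2.236071
x_3 = g(2.236071) = 2.236068
x_4 = g(2.236068) = 2.236068
x_5 = g(2.236068) = 2.236068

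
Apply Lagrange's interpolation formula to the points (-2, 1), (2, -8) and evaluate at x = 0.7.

Lagrange interpolation formula:
P(x) = Σ yᵢ × Lᵢ(x)
where Lᵢ(x) = Π_{j≠i} (x - xⱼ)/(xᵢ - xⱼ)

L_0(0.7) = (0.7 - 2)/(-2 - 2) = 0.325000
L_1(0.7) = (0.7 - (-2))/(2 - (-2)) = 0.675000

P(0.7) = 1×L_0(0.7) + (-8)×L_1(0.7)
P(0.7) = -5.075000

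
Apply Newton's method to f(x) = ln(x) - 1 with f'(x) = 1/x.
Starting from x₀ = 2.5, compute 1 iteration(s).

f(x) = ln(x) - 1
f'(x) = 1/x
x₀ = 2.5

Newton-Raphson formula: x_{n+1} = x_n - f(x_n)/f'(x_n)

Iteration 1:
  f(2.500000) = -0.083709
  f'(2.500000) = 0.400000
  x_1 = 2.500000 - (-0.083709)/0.400000 = 2.709273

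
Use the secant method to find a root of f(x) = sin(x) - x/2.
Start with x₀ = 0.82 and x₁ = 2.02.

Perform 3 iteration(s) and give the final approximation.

f(x) = sin(x) - x/2
x₀ = 0.82, x₁ = 2.02

Secant formula: x_{n+1} = x_n - f(x_n)(x_n - x_{n-1})/(f(x_n) - f(x_{n-1}))

Iteration 1:
  f(0.820000) = 0.321146
  f(2.020000) = -0.109207
  x_2 = 2.020000 - (-0.109207)×(2.020000 - 0.820000)/(-0.109207 - 0.321146)
       = 1.715487
Iteration 2:
  f(2.020000) = -0.109207
  f(1.715487) = 0.131807
  x_3 = 1.715487 - 0.131807×(1.715487 - 2.020000)/(0.131807 - (-0.109207))
       = 1.882021
Iteration 3:
  f(1.715487) = 0.131807
  f(1.882021) = 0.010949
  x_4 = 1.882021 - 0.010949×(1.882021 - 1.715487)/(0.010949 - 0.131807)
       = 1.897108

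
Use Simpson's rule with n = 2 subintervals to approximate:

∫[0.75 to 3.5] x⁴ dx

f(x) = x⁴
a = 0.75, b = 3.5, n = 2
h = (b - a)/n = 1.375000

Simpson's rule: (h/3)[f(x₀) + 4f(x₁) + 2f(x₂) + ... + f(xₙ)]

x_0 = 0.7500, f(x_0) = 0.316406, coefficient = 1
x_1 = 2.1250, f(x_1) = 20.390869, coefficient = 4
x_2 = 3.5000, f(x_2) = 150.062500, coefficient = 1

I ≈ (1.375000/3) × 231.942383 = 106.306925
Exact value: 104.996289
Error: 1.310636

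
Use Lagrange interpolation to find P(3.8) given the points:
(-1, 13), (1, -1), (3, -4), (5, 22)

Lagrange interpolation formula:
P(x) = Σ yᵢ × Lᵢ(x)
where Lᵢ(x) = Π_{j≠i} (x - xⱼ)/(xᵢ - xⱼ)

L_0(3.8) = (3.8 - 1)/(-1 - 1) × (3.8 - 3)/(-1 - 3) × (3.8 - 5)/(-1 - 5) = 0.056000
L_1(3.8) = (3.8 - (-1))/(1 - (-1)) × (3.8 - 3)/(1 - 3) × (3.8 - 5)/(1 - 5) = -0.288000
L_2(3.8) = (3.8 - (-1))/(3 - (-1)) × (3.8 - 1)/(3 - 1) × (3.8 - 5)/(3 - 5) = 1.008000
L_3(3.8) = (3.8 - (-1))/(5 - (-1)) × (3.8 - 1)/(5 - 1) × (3.8 - 3)/(5 - 3) = 0.224000

P(3.8) = 13×L_0(3.8) + (-1)×L_1(3.8) + (-4)×L_2(3.8) + 22×L_3(3.8)
P(3.8) = 1.912000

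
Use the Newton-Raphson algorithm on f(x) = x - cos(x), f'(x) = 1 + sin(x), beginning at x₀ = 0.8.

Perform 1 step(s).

f(x) = x - cos(x)
f'(x) = 1 + sin(x)
x₀ = 0.8

Newton-Raphson formula: x_{n+1} = x_n - f(x_n)/f'(x_n)

Iteration 1:
  f(0.800000) = 0.103293
  f'(0.800000) = 1.717356
  x_1 = 0.800000 - 0.103293/1.717356 = 0.739853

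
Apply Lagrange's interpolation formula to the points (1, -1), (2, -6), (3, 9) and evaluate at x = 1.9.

Lagrange interpolation formula:
P(x) = Σ yᵢ × Lᵢ(x)
where Lᵢ(x) = Π_{j≠i} (x - xⱼ)/(xᵢ - xⱼ)

L_0(1.9) = (1.9 - 2)/(1 - 2) × (1.9 - 3)/(1 - 3) = 0.055000
L_1(1.9) = (1.9 - 1)/(2 - 1) × (1.9 - 3)/(2 - 3) = 0.990000
L_2(1.9) = (1.9 - 1)/(3 - 1) × (1.9 - 2)/(3 - 2) = -0.045000

P(1.9) = (-1)×L_0(1.9) + (-6)×L_1(1.9) + 9×L_2(1.9)
P(1.9) = -6.400000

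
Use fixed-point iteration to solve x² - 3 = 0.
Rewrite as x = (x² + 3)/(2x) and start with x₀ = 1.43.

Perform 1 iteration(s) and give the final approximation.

Equation: x² - 3 = 0
Fixed-point form: x = (x² + 3)/(2x)
x₀ = 1.43

x_1 = g(1.430000) = 1.763951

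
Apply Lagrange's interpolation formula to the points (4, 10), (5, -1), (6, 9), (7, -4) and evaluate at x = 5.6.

Lagrange interpolation formula:
P(x) = Σ yᵢ × Lᵢ(x)
where Lᵢ(x) = Π_{j≠i} (x - xⱼ)/(xᵢ - xⱼ)

L_0(5.6) = (5.6 - 5)/(4 - 5) × (5.6 - 6)/(4 - 6) × (5.6 - 7)/(4 - 7) = -0.056000
L_1(5.6) = (5.6 - 4)/(5 - 4) × (5.6 - 6)/(5 - 6) × (5.6 - 7)/(5 - 7) = 0.448000
L_2(5.6) = (5.6 - 4)/(6 - 4) × (5.6 - 5)/(6 - 5) × (5.6 - 7)/(6 - 7) = 0.672000
L_3(5.6) = (5.6 - 4)/(7 - 4) × (5.6 - 5)/(7 - 5) × (5.6 - 6)/(7 - 6) = -0.064000

P(5.6) = 10×L_0(5.6) + (-1)×L_1(5.6) + 9×L_2(5.6) + (-4)×L_3(5.6)
P(5.6) = 5.296000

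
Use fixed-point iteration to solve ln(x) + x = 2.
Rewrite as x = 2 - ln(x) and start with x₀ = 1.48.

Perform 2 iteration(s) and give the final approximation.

Equation: ln(x) + x = 2
Fixed-point form: x = 2 - ln(x)
x₀ = 1.48

x_1 = g(1.480000) = 1.607958
x_2 = g(1.607958) = 1.525035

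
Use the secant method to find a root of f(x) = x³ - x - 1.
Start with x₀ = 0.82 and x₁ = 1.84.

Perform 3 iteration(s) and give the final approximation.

f(x) = x³ - x - 1
x₀ = 0.82, x₁ = 1.84

Secant formula: x_{n+1} = x_n - f(x_n)(x_n - x_{n-1})/(f(x_n) - f(x_{n-1}))

Iteration 1:
  f(0.820000) = -1.268632
  f(1.840000) = 3.389504
  x_2 = 1.840000 - 3.389504×(1.840000 - 0.820000)/(3.389504 - (-1.268632))
       = 1.097795
Iteration 2:
  f(1.840000) = 3.389504
  f(1.097795) = -0.774784
  x_3 = 1.097795 - (-0.774784)×(1.097795 - 1.840000)/(-0.774784 - 3.389504)
       = 1.235885
Iteration 3:
  f(1.097795) = -0.774784
  f(1.235885) = -0.348179
  x_4 = 1.235885 - (-0.348179)×(1.235885 - 1.097795)/(-0.348179 - (-0.774784))
       = 1.348590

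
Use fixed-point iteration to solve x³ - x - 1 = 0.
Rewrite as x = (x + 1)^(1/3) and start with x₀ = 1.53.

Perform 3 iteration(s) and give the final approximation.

Equation: x³ - x - 1 = 0
Fixed-point form: x = (x + 1)^(1/3)
x₀ = 1.53

x_1 = g(1.530000) = 1.362616
x_2 = g(1.362616) = 1.331878
x_3 = g(1.331878) = 1.326077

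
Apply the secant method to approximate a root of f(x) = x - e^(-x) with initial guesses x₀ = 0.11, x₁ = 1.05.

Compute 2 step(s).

f(x) = x - e^(-x)
x₀ = 0.11, x₁ = 1.05

Secant formula: x_{n+1} = x_n - f(x_n)(x_n - x_{n-1})/(f(x_n) - f(x_{n-1}))

Iteration 1:
  f(0.110000) = -0.785834
  f(1.050000) = 0.700062
  x_2 = 1.050000 - 0.700062×(1.050000 - 0.110000)/(0.700062 - (-0.785834))
       = 0.607130
Iteration 2:
  f(1.050000) = 0.700062
  f(0.607130) = 0.062218
  x_3 = 0.607130 - 0.062218×(0.607130 - 1.050000)/(0.062218 - 0.700062)
       = 0.563931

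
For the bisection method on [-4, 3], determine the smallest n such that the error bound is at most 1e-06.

We need (b-a)/2^n ≤ 1e-06
(3 - (-4))/2^n ≤ 1e-06
7/2^n ≤ 1e-06
2^n ≥ 7000000
n ≥ log₂(7000000) = 22.74
n ≥ 23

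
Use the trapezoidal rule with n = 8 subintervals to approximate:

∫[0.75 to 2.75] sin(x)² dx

f(x) = sin(x)²
a = 0.75, b = 2.75, n = 8
h = (b - a)/n = 0.250000

Trapezoidal rule: (h/2)[f(x₀) + 2f(x₁) + 2f(x₂) + ... + f(xₙ)]

x_0 = 0.7500, f(x_0) = 0.464631, coefficient = 1
x_1 = 1.0000, f(x_1) = 0.708073, coefficient = 2
x_2 = 1.2500, f(x_2) = 0.900572, coefficient = 2
x_3 = 1.5000, f(x_3) = 0.994996, coefficient = 2
x_4 = 1.7500, f(x_4) = 0.968228, coefficient = 2
x_5 = 2.0000, f(x_5) = 0.826822, coefficient = 2
x_6 = 2.2500, f(x_6) = 0.605398, coefficient = 2
x_7 = 2.5000, f(x_7) = 0.358169, coefficient = 2
x_8 = 2.7500, f(x_8) = 0.145665, coefficient = 1

I ≈ (0.250000/2) × 11.334813 = 1.416852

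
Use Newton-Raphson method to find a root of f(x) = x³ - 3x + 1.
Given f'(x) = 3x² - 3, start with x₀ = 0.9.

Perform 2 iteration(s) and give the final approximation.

f(x) = x³ - 3x + 1
f'(x) = 3x² - 3
x₀ = 0.9

Newton-Raphson formula: x_{n+1} = x_n - f(x_n)/f'(x_n)

Iteration 1:
  f(0.900000) = -0.971000
  f'(0.900000) = -0.570000
  x_1 = 0.900000 - (-0.971000)/(-0.570000) = -0.803509
Iteration 2:
  f(-0.803509) = 2.891760
  f'(-0.803509) = -1.063121
  x_2 = -0.803509 - 2.891760/(-1.063121) = 1.916558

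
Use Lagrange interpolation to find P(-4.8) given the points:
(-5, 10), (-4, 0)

Lagrange interpolation formula:
P(x) = Σ yᵢ × Lᵢ(x)
where Lᵢ(x) = Π_{j≠i} (x - xⱼ)/(xᵢ - xⱼ)

L_0(-4.8) = (-4.8 - (-4))/(-5 - (-4)) = 0.800000
L_1(-4.8) = (-4.8 - (-5))/(-4 - (-5)) = 0.200000

P(-4.8) = 10×L_0(-4.8) + 0×L_1(-4.8)
P(-4.8) = 8.000000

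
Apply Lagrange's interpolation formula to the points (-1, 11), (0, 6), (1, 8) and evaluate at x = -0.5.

Lagrange interpolation formula:
P(x) = Σ yᵢ × Lᵢ(x)
where Lᵢ(x) = Π_{j≠i} (x - xⱼ)/(xᵢ - xⱼ)

L_0(-0.5) = (-0.5 - 0)/(-1 - 0) × (-0.5 - 1)/(-1 - 1) = 0.375000
L_1(-0.5) = (-0.5 - (-1))/(0 - (-1)) × (-0.5 - 1)/(0 - 1) = 0.750000
L_2(-0.5) = (-0.5 - (-1))/(1 - (-1)) × (-0.5 - 0)/(1 - 0) = -0.125000

P(-0.5) = 11×L_0(-0.5) + 6×L_1(-0.5) + 8×L_2(-0.5)
P(-0.5) = 7.625000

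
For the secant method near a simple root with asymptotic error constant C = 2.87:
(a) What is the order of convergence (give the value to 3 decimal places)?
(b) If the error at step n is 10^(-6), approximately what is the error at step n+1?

(a) Secant method has superlinear convergence with order φ = (1+√5)/2 ≈ 1.618.
    This means |e_{n+1}| ≈ C|e_n|^1.618.

(b) With |e_n| = 10^(-6) and C = 2.87:
    |e_{n+1}| ≈ 2.87 × (10^(-6))^1.618 = 2.87 × 10^(-9.71)

(a) ≈ 1.618 (golden ratio); (b) |e_{n+1}| ≈ 5.619e-10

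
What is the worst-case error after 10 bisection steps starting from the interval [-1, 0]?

Bisection error bound: |error| ≤ (b-a)/2^n
|error| ≤ (0 - (-1))/2^10 = 1/2^10
|error| ≤ 0.0009765625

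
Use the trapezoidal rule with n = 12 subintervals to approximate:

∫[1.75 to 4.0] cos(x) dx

f(x) = cos(x)
a = 1.75, b = 4.0, n = 12
h = (b - a)/n = 0.187500

Trapezoidal rule: (h/2)[f(x₀) + 2f(x₁) + 2f(x₂) + ... + f(xₙ)]

x_0 = 1.7500, f(x_0) = -0.178246, coefficient = 1
x_1 = 1.9375, f(x_1) = -0.358540, coefficient = 2
x_2 = 2.1250, f(x_2) = -0.526266, coefficient = 2
x_3 = 2.3125, f(x_3) = -0.675545, coefficient = 2
x_4 = 2.5000, f(x_4) = -0.801144, coefficient = 2
x_5 = 2.6875, f(x_5) = -0.898659, coefficient = 2
x_6 = 2.8750, f(x_6) = -0.964674, coefficient = 2
x_7 = 3.0625, f(x_7) = -0.996874, coefficient = 2
x_8 = 3.2500, f(x_8) = -0.994130, coefficient = 2
x_9 = 3.4375, f(x_9) = -0.956538, coefficient = 2
x_10 = 3.6250, f(x_10) = -0.885416, coefficient = 2
x_11 = 3.8125, f(x_11) = -0.783258, coefficient = 2
x_12 = 4.0000, f(x_12) = -0.653644, coefficient = 1

I ≈ (0.187500/2) × -18.513979 = -1.735685
Exact value: -1.740788
Error: 0.005103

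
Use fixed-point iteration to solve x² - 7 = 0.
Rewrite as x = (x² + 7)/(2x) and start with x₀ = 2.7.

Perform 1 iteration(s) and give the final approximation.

Equation: x² - 7 = 0
Fixed-point form: x = (x² + 7)/(2x)
x₀ = 2.7

x_1 = g(2.700000) = 2.646296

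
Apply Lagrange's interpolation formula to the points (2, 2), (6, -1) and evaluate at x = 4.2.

Lagrange interpolation formula:
P(x) = Σ yᵢ × Lᵢ(x)
where Lᵢ(x) = Π_{j≠i} (x - xⱼ)/(xᵢ - xⱼ)

L_0(4.2) = (4.2 - 6)/(2 - 6) = 0.450000
L_1(4.2) = (4.2 - 2)/(6 - 2) = 0.550000

P(4.2) = 2×L_0(4.2) + (-1)×L_1(4.2)
P(4.2) = 0.350000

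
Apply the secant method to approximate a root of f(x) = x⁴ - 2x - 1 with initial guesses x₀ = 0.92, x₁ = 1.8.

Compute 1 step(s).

f(x) = x⁴ - 2x - 1
x₀ = 0.92, x₁ = 1.8

Secant formula: x_{n+1} = x_n - f(x_n)(x_n - x_{n-1})/(f(x_n) - f(x_{n-1}))

Iteration 1:
  f(0.920000) = -2.123607
  f(1.800000) = 5.897600
  x_2 = 1.800000 - 5.897600×(1.800000 - 0.920000)/(5.897600 - (-2.123607))
       = 1.152979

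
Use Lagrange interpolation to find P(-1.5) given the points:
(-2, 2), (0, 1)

Lagrange interpolation formula:
P(x) = Σ yᵢ × Lᵢ(x)
where Lᵢ(x) = Π_{j≠i} (x - xⱼ)/(xᵢ - xⱼ)

L_0(-1.5) = (-1.5 - 0)/(-2 - 0) = 0.750000
L_1(-1.5) = (-1.5 - (-2))/(0 - (-2)) = 0.250000

P(-1.5) = 2×L_0(-1.5) + 1×L_1(-1.5)
P(-1.5) = 1.750000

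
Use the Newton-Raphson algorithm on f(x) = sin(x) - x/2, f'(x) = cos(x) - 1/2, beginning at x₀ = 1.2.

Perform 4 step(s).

f(x) = sin(x) - x/2
f'(x) = cos(x) - 1/2
x₀ = 1.2

Newton-Raphson formula: x_{n+1} = x_n - f(x_n)/f'(x_n)

Iteration 1:
  f(1.200000) = 0.332039
  f'(1.200000) = -0.137642
  x_1 = 1.200000 - 0.332039/(-0.137642) = 3.612334
Iteration 2:
  f(3.612334) = -2.259714
  f'(3.612334) = -1.391232
  x_2 = 3.612334 - (-2.259714)/(-1.391232) = 1.988080
Iteration 3:
  f(1.988080) = -0.079847
  f'(1.988080) = -0.905279
  x_3 = 1.988080 - (-0.079847)/(-0.905279) = 1.899879
Iteration 4:
  f(1.899879) = -0.003600
  f'(1.899879) = -0.823175
  x_4 = 1.899879 - (-0.003600)/(-0.823175) = 1.895505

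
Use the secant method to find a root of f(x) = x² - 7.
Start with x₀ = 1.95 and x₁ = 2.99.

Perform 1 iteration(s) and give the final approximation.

f(x) = x² - 7
x₀ = 1.95, x₁ = 2.99

Secant formula: x_{n+1} = x_n - f(x_n)(x_n - x_{n-1})/(f(x_n) - f(x_{n-1}))

Iteration 1:
  f(1.950000) = -3.197500
  f(2.990000) = 1.940100
  x_2 = 2.990000 - 1.940100×(2.990000 - 1.950000)/(1.940100 - (-3.197500))
       = 2.597267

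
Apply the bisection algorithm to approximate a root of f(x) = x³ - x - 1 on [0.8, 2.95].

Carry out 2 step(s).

f(x) = x³ - x - 1
Initial interval: [0.8, 2.95]

Iteration 1:
  c_1 = (0.800000 + 2.950000)/2 = 1.875000
  f(c_1) = f(1.875000) = 3.716797
  f(a) × f(c) < 0, new interval: [0.800000, 1.875000]
Iteration 2:
  c_2 = (0.800000 + 1.875000)/2 = 1.337500
  f(c_2) = f(1.337500) = 0.055162
  f(a) × f(c) < 0, new interval: [0.800000, 1.337500]

After 2 iteration(s), the approximation is c_2 = 1.337500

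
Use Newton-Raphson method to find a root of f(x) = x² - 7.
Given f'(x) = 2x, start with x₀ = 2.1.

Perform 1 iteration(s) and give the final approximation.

f(x) = x² - 7
f'(x) = 2x
x₀ = 2.1

Newton-Raphson formula: x_{n+1} = x_n - f(x_n)/f'(x_n)

Iteration 1:
  f(2.100000) = -2.590000
  f'(2.100000) = 4.200000
  x_1 = 2.100000 - (-2.590000)/4.200000 = 2.716667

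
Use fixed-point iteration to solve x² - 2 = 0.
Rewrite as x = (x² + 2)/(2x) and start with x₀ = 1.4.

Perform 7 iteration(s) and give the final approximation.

Equation: x² - 2 = 0
Fixed-point form: x = (x² + 2)/(2x)
x₀ = 1.4

x_1 = g(1.400000) = 1.414286
x_2 = g(1.414286) = 1.414214
x_3 = g(1.414214) = 1.414214
x_4 = g(1.414214) = 1.414214
x_5 = g(1.414214) = 1.414214
x_6 = g(1.414214) = 1.414214
x_7 = g(1.414214) = 1.414214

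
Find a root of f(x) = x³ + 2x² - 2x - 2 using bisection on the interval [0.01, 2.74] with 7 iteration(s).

f(x) = x³ + 2x² - 2x - 2
Initial interval: [0.01, 2.74]

Iteration 1:
  c_1 = (0.010000 + 2.740000)/2 = 1.375000
  f(c_1) = f(1.375000) = 1.630859
  f(a) × f(c) < 0, new interval: [0.010000, 1.375000]
Iteration 2:
  c_2 = (0.010000 + 1.375000)/2 = 0.692500
  f(c_2) = f(0.692500) = -2.093795
  f(a) × f(c) ≥ 0, new interval: [0.692500, 1.375000]
Iteration 3:
  c_3 = (0.692500 + 1.375000)/2 = 1.033750
  f(c_3) = f(1.033750) = -0.825516
  f(a) × f(c) ≥ 0, new interval: [1.033750, 1.375000]
Iteration 4:
  c_4 = (1.033750 + 1.375000)/2 = 1.204375
  f(c_4) = f(1.204375) = 0.239257
  f(a) × f(c) < 0, new interval: [1.033750, 1.204375]
Iteration 5:
  c_5 = (1.033750 + 1.204375)/2 = 1.119063
  f(c_5) = f(1.119063) = -0.332120
  f(a) × f(c) ≥ 0, new interval: [1.119063, 1.204375]
Iteration 6:
  c_6 = (1.119063 + 1.204375)/2 = 1.161719
  f(c_6) = f(1.161719) = -0.056412
  f(a) × f(c) ≥ 0, new interval: [1.161719, 1.204375]
Iteration 7:
  c_7 = (1.161719 + 1.204375)/2 = 1.183047
  f(c_7) = f(1.183047) = 0.088898
  f(a) × f(c) < 0, new interval: [1.161719, 1.183047]

After 7 iteration(s), the approximation is c_7 = 1.183047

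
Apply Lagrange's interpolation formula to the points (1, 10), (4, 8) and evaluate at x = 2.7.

Lagrange interpolation formula:
P(x) = Σ yᵢ × Lᵢ(x)
where Lᵢ(x) = Π_{j≠i} (x - xⱼ)/(xᵢ - xⱼ)

L_0(2.7) = (2.7 - 4)/(1 - 4) = 0.433333
L_1(2.7) = (2.7 - 1)/(4 - 1) = 0.566667

P(2.7) = 10×L_0(2.7) + 8×L_1(2.7)
P(2.7) = 8.866667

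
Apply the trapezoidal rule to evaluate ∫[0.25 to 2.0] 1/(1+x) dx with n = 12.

f(x) = 1/(1+x)
a = 0.25, b = 2.0, n = 12
h = (b - a)/n = 0.145833

Trapezoidal rule: (h/2)[f(x₀) + 2f(x₁) + 2f(x₂) + ... + f(xₙ)]

x_0 = 0.2500, f(x_0) = 0.800000, coefficient = 1
x_1 = 0.3958, f(x_1) = 0.716418, coefficient = 2
x_2 = 0.5417, f(x_2) = 0.648649, coefficient = 2
x_3 = 0.6875, f(x_3) = 0.592593, coefficient = 2
x_4 = 0.8333, f(x_4) = 0.545455, coefficient = 2
x_5 = 0.9792, f(x_5) = 0.505263, coefficient = 2
x_6 = 1.1250, f(x_6) = 0.470588, coefficient = 2
x_7 = 1.2708, f(x_7) = 0.440367, coefficient = 2
x_8 = 1.4167, f(x_8) = 0.413793, coefficient = 2
x_9 = 1.5625, f(x_9) = 0.390244, coefficient = 2
x_10 = 1.7083, f(x_10) = 0.369231, coefficient = 2
x_11 = 1.8542, f(x_11) = 0.350365, coefficient = 2
x_12 = 2.0000, f(x_12) = 0.333333, coefficient = 1

I ≈ (0.145833/2) × 12.019263 = 0.876405
Exact value: 0.875469
Error: 0.000936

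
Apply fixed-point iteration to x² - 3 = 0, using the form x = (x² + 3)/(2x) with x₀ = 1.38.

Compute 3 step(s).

Equation: x² - 3 = 0
Fixed-point form: x = (x² + 3)/(2x)
x₀ = 1.38

x_1 = g(1.380000) = 1.776957
x_2 = g(1.776957) = 1.732618
x_3 = g(1.732618) = 1.732051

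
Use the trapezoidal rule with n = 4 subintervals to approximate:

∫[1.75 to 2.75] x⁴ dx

f(x) = x⁴
a = 1.75, b = 2.75, n = 4
h = (b - a)/n = 0.250000

Trapezoidal rule: (h/2)[f(x₀) + 2f(x₁) + 2f(x₂) + ... + f(xₙ)]

x_0 = 1.7500, f(x_0) = 9.378906, coefficient = 1
x_1 = 2.0000, f(x_1) = 16.000000, coefficient = 2
x_2 = 2.2500, f(x_2) = 25.628906, coefficient = 2
x_3 = 2.5000, f(x_3) = 39.062500, coefficient = 2
x_4 = 2.7500, f(x_4) = 57.191406, coefficient = 1

I ≈ (0.250000/2) × 227.953125 = 28.494141
Exact value: 28.172656
Error: 0.321484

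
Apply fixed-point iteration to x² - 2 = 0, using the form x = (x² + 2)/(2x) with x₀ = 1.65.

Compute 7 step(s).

Equation: x² - 2 = 0
Fixed-point form: x = (x² + 2)/(2x)
x₀ = 1.65

x_1 = g(1.650000) = 1.431061
x_2 = g(1.431061) = 1.414313
x_3 = g(1.414313) = 1.414214
x_4 = g(1.414214) = 1.414214
x_5 = g(1.414214) = 1.414214
x_6 = g(1.414214) = 1.414214
x_7 = g(1.414214) = 1.414214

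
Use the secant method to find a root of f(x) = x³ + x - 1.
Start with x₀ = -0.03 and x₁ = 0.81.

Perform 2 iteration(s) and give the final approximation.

f(x) = x³ + x - 1
x₀ = -0.03, x₁ = 0.81

Secant formula: x_{n+1} = x_n - f(x_n)(x_n - x_{n-1})/(f(x_n) - f(x_{n-1}))

Iteration 1:
  f(-0.030000) = -1.030027
  f(0.810000) = 0.341441
  x_2 = 0.810000 - 0.341441×(0.810000 - (-0.030000))/(0.341441 - (-1.030027))
       = 0.600873
Iteration 2:
  f(0.810000) = 0.341441
  f(0.600873) = -0.182182
  x_3 = 0.600873 - (-0.182182)×(0.600873 - 0.810000)/(-0.182182 - 0.341441)
       = 0.673634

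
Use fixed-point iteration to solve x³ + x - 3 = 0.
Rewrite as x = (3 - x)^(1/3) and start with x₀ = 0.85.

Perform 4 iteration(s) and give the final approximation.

Equation: x³ + x - 3 = 0
Fixed-point form: x = (3 - x)^(1/3)
x₀ = 0.85

x_1 = g(0.850000) = 1.290663
x_2 = g(1.290663) = 1.195664
x_3 = g(1.195664) = 1.217416
x_4 = g(1.217416) = 1.212504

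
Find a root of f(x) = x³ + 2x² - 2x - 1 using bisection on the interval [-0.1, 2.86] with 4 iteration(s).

f(x) = x³ + 2x² - 2x - 1
Initial interval: [-0.1, 2.86]

Iteration 1:
  c_1 = (-0.100000 + 2.860000)/2 = 1.380000
  f(c_1) = f(1.380000) = 2.676872
  f(a) × f(c) < 0, new interval: [-0.100000, 1.380000]
Iteration 2:
  c_2 = (-0.100000 + 1.380000)/2 = 0.640000
  f(c_2) = f(0.640000) = -1.198656
  f(a) × f(c) ≥ 0, new interval: [0.640000, 1.380000]
Iteration 3:
  c_3 = (0.640000 + 1.380000)/2 = 1.010000
  f(c_3) = f(1.010000) = 0.050501
  f(a) × f(c) < 0, new interval: [0.640000, 1.010000]
Iteration 4:
  c_4 = (0.640000 + 1.010000)/2 = 0.825000
  f(c_4) = f(0.825000) = -0.727234
  f(a) × f(c) ≥ 0, new interval: [0.825000, 1.010000]

After 4 iteration(s), the approximation is c_4 = 0.825000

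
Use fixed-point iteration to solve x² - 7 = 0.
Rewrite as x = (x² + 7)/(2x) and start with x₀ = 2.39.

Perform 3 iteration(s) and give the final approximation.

Equation: x² - 7 = 0
Fixed-point form: x = (x² + 7)/(2x)
x₀ = 2.39

x_1 = g(2.390000) = 2.659435
x_2 = g(2.659435) = 2.645787
x_3 = g(2.645787) = 2.645751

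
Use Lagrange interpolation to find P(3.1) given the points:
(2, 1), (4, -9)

Lagrange interpolation formula:
P(x) = Σ yᵢ × Lᵢ(x)
where Lᵢ(x) = Π_{j≠i} (x - xⱼ)/(xᵢ - xⱼ)

L_0(3.1) = (3.1 - 4)/(2 - 4) = 0.450000
L_1(3.1) = (3.1 - 2)/(4 - 2) = 0.550000

P(3.1) = 1×L_0(3.1) + (-9)×L_1(3.1)
P(3.1) = -4.500000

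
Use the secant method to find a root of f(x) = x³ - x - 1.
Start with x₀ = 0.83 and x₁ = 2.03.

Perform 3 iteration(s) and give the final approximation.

f(x) = x³ - x - 1
x₀ = 0.83, x₁ = 2.03

Secant formula: x_{n+1} = x_n - f(x_n)(x_n - x_{n-1})/(f(x_n) - f(x_{n-1}))

Iteration 1:
  f(0.830000) = -1.258213
  f(2.030000) = 5.335427
  x_2 = 2.030000 - 5.335427×(2.030000 - 0.830000)/(5.335427 - (-1.258213))
       = 1.058987
Iteration 2:
  f(2.030000) = 5.335427
  f(1.058987) = -0.871383
  x_3 = 1.058987 - (-0.871383)×(1.058987 - 2.030000)/(-0.871383 - 5.335427)
       = 1.195309
Iteration 3:
  f(1.058987) = -0.871383
  f(1.195309) = -0.487496
  x_4 = 1.195309 - (-0.487496)×(1.195309 - 1.058987)/(-0.487496 - (-0.871383))
       = 1.368423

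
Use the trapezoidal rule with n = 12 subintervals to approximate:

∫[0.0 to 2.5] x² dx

f(x) = x²
a = 0.0, b = 2.5, n = 12
h = (b - a)/n = 0.208333

Trapezoidal rule: (h/2)[f(x₀) + 2f(x₁) + 2f(x₂) + ... + f(xₙ)]

x_0 = 0.0000, f(x_0) = 0.000000, coefficient = 1
x_1 = 0.2083, f(x_1) = 0.043403, coefficient = 2
x_2 = 0.4167, f(x_2) = 0.173611, coefficient = 2
x_3 = 0.6250, f(x_3) = 0.390625, coefficient = 2
x_4 = 0.8333, f(x_4) = 0.694444, coefficient = 2
x_5 = 1.0417, f(x_5) = 1.085069, coefficient = 2
x_6 = 1.2500, f(x_6) = 1.562500, coefficient = 2
x_7 = 1.4583, f(x_7) = 2.126736, coefficient = 2
x_8 = 1.6667, f(x_8) = 2.777778, coefficient = 2
x_9 = 1.8750, f(x_9) = 3.515625, coefficient = 2
x_10 = 2.0833, f(x_10) = 4.340278, coefficient = 2
x_11 = 2.2917, f(x_11) = 5.251736, coefficient = 2
x_12 = 2.5000, f(x_12) = 6.250000, coefficient = 1

I ≈ (0.208333/2) × 50.173611 = 5.226418
Exact value: 5.208333
Error: 0.018084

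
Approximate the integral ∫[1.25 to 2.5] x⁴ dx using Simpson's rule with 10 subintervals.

f(x) = x⁴
a = 1.25, b = 2.5, n = 10
h = (b - a)/n = 0.125000

Simpson's rule: (h/3)[f(x₀) + 4f(x₁) + 2f(x₂) + ... + f(xₙ)]

x_0 = 1.2500, f(x_0) = 2.441406, coefficient = 1
x_1 = 1.3750, f(x_1) = 3.574463, coefficient = 4
x_2 = 1.5000, f(x_2) = 5.062500, coefficient = 2
x_3 = 1.6250, f(x_3) = 6.972900, coefficient = 4
x_4 = 1.7500, f(x_4) = 9.378906, coefficient = 2
x_5 = 1.8750, f(x_5) = 12.359619, coefficient = 4
x_6 = 2.0000, f(x_6) = 16.000000, coefficient = 2
x_7 = 2.1250, f(x_7) = 20.390869, coefficient = 4
x_8 = 2.2500, f(x_8) = 25.628906, coefficient = 2
x_9 = 2.3750, f(x_9) = 31.816650, coefficient = 4
x_10 = 2.5000, f(x_10) = 39.062500, coefficient = 1

I ≈ (0.125000/3) × 454.102539 = 18.920939
Exact value: 18.920898
Error: 0.000041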